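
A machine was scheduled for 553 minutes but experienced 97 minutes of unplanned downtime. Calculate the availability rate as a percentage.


Formula: Availability = (Planned Time - Downtime) / Planned Time * 100
Uptime = 553 - 97 = 456 min
Availability = 456 / 553 * 100 = 82.5%

82.5%


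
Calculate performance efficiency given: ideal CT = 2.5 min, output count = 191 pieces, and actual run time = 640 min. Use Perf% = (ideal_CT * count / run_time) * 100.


Formula: Performance = (Ideal CT * Total Count) / Run Time * 100
Ideal output time = 2.5 * 191 = 477.5 min
Performance = 477.5 / 640 * 100 = 74.6%

74.6%


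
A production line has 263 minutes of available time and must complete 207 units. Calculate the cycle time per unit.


Formula: CT = Available Time / Number of Units
CT = 263 min / 207 units
CT = 1.27 min/unit

1.27 min/unit


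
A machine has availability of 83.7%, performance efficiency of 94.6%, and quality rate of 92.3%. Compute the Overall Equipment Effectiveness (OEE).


Formula: OEE = Availability * Performance * Quality / 10000
A * P = 83.7% * 94.6% / 100 = 79.18%
OEE = 79.18% * 92.3% / 100 = 73.1%

73.1%


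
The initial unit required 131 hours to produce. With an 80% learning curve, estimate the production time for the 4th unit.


Formula: T_n = T_1 * (learning_rate)^(log2(n)) where learning_rate = rate/100
Doublings = log2(4) = 2
T_n = 131 * 0.8^2
T_n = 131 * 0.64 = 83.8 hours

83.8 hours


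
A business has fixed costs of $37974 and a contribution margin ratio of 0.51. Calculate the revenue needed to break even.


Formula: BER = Fixed Costs / Contribution Margin Ratio
BER = $37974 / 0.51
BER = $74458.82 (to the nearest cent)

$74458.82


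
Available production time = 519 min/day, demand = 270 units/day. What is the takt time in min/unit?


Formula: Takt Time = Available Production Time / Customer Demand
Takt = 519 min/day / 270 units/day
Takt = 1.92 min/unit

1.92 min/unit


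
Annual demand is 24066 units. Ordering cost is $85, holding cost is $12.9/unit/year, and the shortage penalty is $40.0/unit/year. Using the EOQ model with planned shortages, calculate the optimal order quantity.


Formula: EOQ* = sqrt(2DS/H) * sqrt((H+P)/P)
Base EOQ = sqrt(2*24066*85/12.9) = 563.16 units
Correction = sqrt((12.9+40.0)/40.0) = 1.15
EOQ* = 563.16 * 1.15 = 647.6 units

647.6 units


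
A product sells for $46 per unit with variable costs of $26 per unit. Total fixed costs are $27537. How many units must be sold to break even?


Formula: BEQ = Fixed Costs / (Price - Variable Cost)
Contribution margin = $46 - $26 = $20/unit
BEQ = ceil($27537 / $20/unit) = ceil(1376.85) = 1377 units

1377 units


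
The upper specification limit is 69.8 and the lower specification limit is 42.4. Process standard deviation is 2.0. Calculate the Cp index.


Cp = (69.8 - 42.4) / (6 * 2.0)

2.28


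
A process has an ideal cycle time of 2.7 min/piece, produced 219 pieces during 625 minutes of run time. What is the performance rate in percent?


Formula: Performance = (Ideal CT * Total Count) / Run Time * 100
Ideal output time = 2.7 * 219 = 591.3 min
Performance = 591.3 / 625 * 100 = 94.6%

94.6%


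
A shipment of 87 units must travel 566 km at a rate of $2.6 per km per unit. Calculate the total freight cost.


TC = dist * cost * units = 566 * 2.6 * 87 = $128029.20

$128029.20


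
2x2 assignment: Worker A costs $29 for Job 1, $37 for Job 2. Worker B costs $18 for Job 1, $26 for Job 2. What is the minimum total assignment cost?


Option 1: A->1 + B->2 = $29 + $26 = $55
Option 2: A->2 + B->1 = $37 + $18 = $55
Min cost = min($55, $55) = $55

$55


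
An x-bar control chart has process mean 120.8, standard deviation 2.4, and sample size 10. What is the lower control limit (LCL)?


LCL = 120.8 - 3 * 2.4 / sqrt(10)

118.52


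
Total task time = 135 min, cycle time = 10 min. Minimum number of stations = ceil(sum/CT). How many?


Formula: N_min = ceil(Sum of Task Times / Cycle Time)
N_min = ceil(135 min / 10 min) = ceil(13.5)
N_min = 14 stations

14


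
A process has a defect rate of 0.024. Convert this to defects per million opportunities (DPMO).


DPMO = defect_rate * 1000000 = 0.024 * 1000000

24000


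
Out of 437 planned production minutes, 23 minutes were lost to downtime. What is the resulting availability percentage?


Formula: Availability = (Planned Time - Downtime) / Planned Time * 100
Uptime = 437 - 23 = 414 min
Availability = 414 / 437 * 100 = 94.7%

94.7%


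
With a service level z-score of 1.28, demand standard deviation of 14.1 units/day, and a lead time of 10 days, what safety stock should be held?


Formula: SS = z * sigma_d * sqrt(LT)
sqrt(LT) = sqrt(10) = 3.1623
SS = 1.28 * 14.1 * 3.1623
SS = 57.1 units

57.1 units


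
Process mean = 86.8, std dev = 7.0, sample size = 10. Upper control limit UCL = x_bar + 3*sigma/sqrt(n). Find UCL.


UCL = 86.8 + 3 * 7.0 / sqrt(10)

93.44


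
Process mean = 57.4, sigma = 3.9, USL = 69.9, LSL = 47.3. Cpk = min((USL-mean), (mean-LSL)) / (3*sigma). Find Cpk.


Cpu = (69.9 - 57.4) / (3 * 3.9) = 1.07
Cpl = (57.4 - 47.3) / (3 * 3.9) = 0.86
Cpk = min(1.07, 0.86) = 0.86

0.86


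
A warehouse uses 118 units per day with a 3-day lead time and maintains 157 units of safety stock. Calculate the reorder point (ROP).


Formula: ROP = (Daily Demand * Lead Time) + Safety Stock
Demand during lead time = 118 * 3 = 354 units
ROP = 354 + 157 = 511 units

511 units


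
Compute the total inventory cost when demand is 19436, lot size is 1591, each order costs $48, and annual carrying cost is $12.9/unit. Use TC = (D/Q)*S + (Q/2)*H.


TC = 19436/1591 * 48 + 1591/2 * 12.9

$10848.33


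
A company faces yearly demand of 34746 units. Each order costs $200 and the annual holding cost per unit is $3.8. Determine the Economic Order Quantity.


Formula: EOQ = sqrt(2 * D * S / H)
Numerator: 2 * 34746 * 200 = 13898400
2DS/H = 13898400 / 3.8 = 3657473.7
EOQ = sqrt(3657473.7) = 1912.5 units

1912.5 units


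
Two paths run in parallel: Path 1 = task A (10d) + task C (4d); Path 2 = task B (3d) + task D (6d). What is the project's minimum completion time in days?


Path 1 = 10 + 4 = 14 days
Path 2 = 3 + 6 = 9 days
Duration = max(14, 9) = 14 days

14 days


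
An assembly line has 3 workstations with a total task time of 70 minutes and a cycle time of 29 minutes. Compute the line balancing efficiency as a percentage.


Formula: Efficiency = Sum of Task Times / (N_stations * CT) * 100
Total station capacity = 3 stations * 29 min = 87 min
Efficiency = 70 / 87 * 100 = 80.5%

80.5%


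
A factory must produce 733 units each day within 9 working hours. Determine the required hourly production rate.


Formula: Production Rate = Daily Demand / Available Hours
Rate = 733 units/day / 9 hours/day
Rate = 81.4 units/hour

81.4 units/hour


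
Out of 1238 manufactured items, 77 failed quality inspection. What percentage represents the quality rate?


Formula: Quality Rate = Good Pieces / Total Pieces * 100
Good pieces = 1238 - 77 = 1161
QR = 1161 / 1238 * 100 = 93.8%

93.8%


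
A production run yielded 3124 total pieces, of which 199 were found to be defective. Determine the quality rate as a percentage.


Formula: Quality Rate = Good Pieces / Total Pieces * 100
Good pieces = 3124 - 199 = 2925
QR = 2925 / 3124 * 100 = 93.6%

93.6%


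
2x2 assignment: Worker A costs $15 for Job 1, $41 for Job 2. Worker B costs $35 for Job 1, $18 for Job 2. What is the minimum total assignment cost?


Option 1: A->1 + B->2 = $15 + $18 = $33
Option 2: A->2 + B->1 = $41 + $35 = $76
Min cost = min($33, $76) = $33

$33


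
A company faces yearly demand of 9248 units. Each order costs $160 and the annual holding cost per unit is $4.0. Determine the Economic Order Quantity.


Formula: EOQ = sqrt(2 * D * S / H)
Numerator: 2 * 9248 * 160 = 2959360
2DS/H = 2959360 / 4.0 = 739840.0
EOQ = sqrt(739840.0) = 860.1 units

860.1 units


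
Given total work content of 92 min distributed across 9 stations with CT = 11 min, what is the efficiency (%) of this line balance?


Formula: Efficiency = Sum of Task Times / (N_stations * CT) * 100
Total station capacity = 9 stations * 11 min = 99 min
Efficiency = 92 / 99 * 100 = 92.9%

92.9%


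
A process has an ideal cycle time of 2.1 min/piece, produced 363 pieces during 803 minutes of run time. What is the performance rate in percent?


Formula: Performance = (Ideal CT * Total Count) / Run Time * 100
Ideal output time = 2.1 * 363 = 762.3 min
Performance = 762.3 / 803 * 100 = 94.9%

94.9%


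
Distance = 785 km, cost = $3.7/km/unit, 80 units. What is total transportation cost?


TC = dist * cost * units = 785 * 3.7 * 80 = $232360.00

$232360.00


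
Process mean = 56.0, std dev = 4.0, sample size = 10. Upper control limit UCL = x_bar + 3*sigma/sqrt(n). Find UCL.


UCL = 56.0 + 3 * 4.0 / sqrt(10)

59.79


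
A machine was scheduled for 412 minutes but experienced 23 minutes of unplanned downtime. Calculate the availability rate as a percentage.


Formula: Availability = (Planned Time - Downtime) / Planned Time * 100
Uptime = 412 - 23 = 389 min
Availability = 389 / 412 * 100 = 94.4%

94.4%


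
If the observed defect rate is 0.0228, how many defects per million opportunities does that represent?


DPMO = defect_rate * 1000000 = 0.0228 * 1000000

22800


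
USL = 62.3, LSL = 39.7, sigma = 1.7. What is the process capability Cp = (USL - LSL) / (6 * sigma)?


Cp = (62.3 - 39.7) / (6 * 1.7)

2.22


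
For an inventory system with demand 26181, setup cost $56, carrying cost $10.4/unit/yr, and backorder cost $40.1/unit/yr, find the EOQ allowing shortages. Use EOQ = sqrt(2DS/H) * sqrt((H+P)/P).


Formula: EOQ* = sqrt(2DS/H) * sqrt((H+P)/P)
Base EOQ = sqrt(2*26181*56/10.4) = 530.99 units
Correction = sqrt((10.4+40.1)/40.1) = 1.12221
EOQ* = 530.99 * 1.12221 = 595.9 units

595.9 units


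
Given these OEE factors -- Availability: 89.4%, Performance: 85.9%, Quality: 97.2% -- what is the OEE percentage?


Formula: OEE = Availability * Performance * Quality / 10000
A * P = 89.4% * 85.9% / 100 = 76.79%
OEE = 76.79% * 97.2% / 100 = 74.6%

74.6%


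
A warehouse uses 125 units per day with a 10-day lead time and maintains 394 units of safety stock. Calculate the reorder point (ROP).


Formula: ROP = (Daily Demand * Lead Time) + Safety Stock
Demand during lead time = 125 * 10 = 1250 units
ROP = 1250 + 394 = 1644 units

1644 units


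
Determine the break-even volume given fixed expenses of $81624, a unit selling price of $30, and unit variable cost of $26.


Formula: BEQ = Fixed Costs / (Price - Variable Cost)
Contribution margin = $30 - $26 = $4/unit
BEQ = ceil($81624 / $4/unit) = ceil(20406.0) = 20406 units

20406 units


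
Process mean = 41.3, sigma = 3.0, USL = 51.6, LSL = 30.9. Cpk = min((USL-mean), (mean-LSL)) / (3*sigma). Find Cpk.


Cpu = (51.6 - 41.3) / (3 * 3.0) = 1.14
Cpl = (41.3 - 30.9) / (3 * 3.0) = 1.16
Cpk = min(1.14, 1.16) = 1.14

1.14


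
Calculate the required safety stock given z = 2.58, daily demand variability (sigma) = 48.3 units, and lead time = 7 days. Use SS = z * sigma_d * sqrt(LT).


Formula: SS = z * sigma_d * sqrt(LT)
sqrt(LT) = sqrt(7) = 2.6458
SS = 2.58 * 48.3 * 2.6458
SS = 329.7 units

329.7 units


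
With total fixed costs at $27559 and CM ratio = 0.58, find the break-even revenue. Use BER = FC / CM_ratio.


Formula: BER = Fixed Costs / Contribution Margin Ratio
BER = $27559 / 0.58
BER = $47515.52 (to the nearest cent)

$47515.52


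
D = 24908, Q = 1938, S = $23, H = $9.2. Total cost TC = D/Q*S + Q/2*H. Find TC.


TC = 24908/1938 * 23 + 1938/2 * 9.2

$9210.41


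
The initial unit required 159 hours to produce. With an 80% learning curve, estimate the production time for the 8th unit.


Formula: T_n = T_1 * (learning_rate)^(log2(n)) where learning_rate = rate/100
Doublings = log2(8) = 3
T_n = 159 * 0.8^3
T_n = 159 * 0.512 = 81.4 hours

81.4 hours


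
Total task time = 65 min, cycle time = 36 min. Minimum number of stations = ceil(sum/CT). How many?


Formula: N_min = ceil(Sum of Task Times / Cycle Time)
N_min = ceil(65 min / 36 min) = ceil(1.8056)
N_min = 2 stations

2


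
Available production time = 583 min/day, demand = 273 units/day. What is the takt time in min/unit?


Formula: Takt Time = Available Production Time / Customer Demand
Takt = 583 min/day / 273 units/day
Takt = 2.14 min/unit

2.14 min/unit


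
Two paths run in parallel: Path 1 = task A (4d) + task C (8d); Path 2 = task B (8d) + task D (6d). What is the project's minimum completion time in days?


Path 1 = 4 + 8 = 12 days
Path 2 = 8 + 6 = 14 days
Duration = max(12, 14) = 14 days

14 days


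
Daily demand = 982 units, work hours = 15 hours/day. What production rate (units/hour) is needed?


Formula: Production Rate = Daily Demand / Available Hours
Rate = 982 units/day / 15 hours/day
Rate = 65.5 units/hour

65.5 units/hour


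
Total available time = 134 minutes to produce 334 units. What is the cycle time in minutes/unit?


Formula: CT = Available Time / Number of Units
CT = 134 min / 334 units
CT = 0.4 min/unit

0.4 min/unit


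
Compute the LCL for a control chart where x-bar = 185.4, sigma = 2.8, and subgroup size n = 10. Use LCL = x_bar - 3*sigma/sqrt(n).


LCL = 185.4 - 3 * 2.8 / sqrt(10)

182.74


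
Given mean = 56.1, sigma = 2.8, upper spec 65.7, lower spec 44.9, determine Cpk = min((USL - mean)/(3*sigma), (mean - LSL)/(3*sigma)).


Cpu = (65.7 - 56.1) / (3 * 2.8) = 1.14
Cpl = (56.1 - 44.9) / (3 * 2.8) = 1.33
Cpk = min(1.14, 1.33) = 1.14

1.14


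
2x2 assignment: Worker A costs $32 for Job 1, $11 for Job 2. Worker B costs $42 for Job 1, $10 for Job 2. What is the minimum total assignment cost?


Option 1: A->1 + B->2 = $32 + $10 = $42
Option 2: A->2 + B->1 = $11 + $42 = $53
Min cost = min($42, $53) = $42

$42


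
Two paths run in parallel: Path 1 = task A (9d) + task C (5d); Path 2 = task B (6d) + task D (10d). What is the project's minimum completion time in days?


Path 1 = 9 + 5 = 14 days
Path 2 = 6 + 10 = 16 days
Duration = max(14, 16) = 16 days

16 days


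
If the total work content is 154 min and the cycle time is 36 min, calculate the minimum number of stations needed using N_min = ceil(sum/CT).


Formula: N_min = ceil(Sum of Task Times / Cycle Time)
N_min = ceil(154 min / 36 min) = ceil(4.2778)
N_min = 5 stations

5


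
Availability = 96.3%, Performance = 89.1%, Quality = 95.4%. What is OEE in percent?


Formula: OEE = Availability * Performance * Quality / 10000
A * P = 96.3% * 89.1% / 100 = 85.8%
OEE = 85.8% * 95.4% / 100 = 81.9%

81.9%


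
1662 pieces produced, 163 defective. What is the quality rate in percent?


Formula: Quality Rate = Good Pieces / Total Pieces * 100
Good pieces = 1662 - 163 = 1499
QR = 1499 / 1662 * 100 = 90.2%

90.2%


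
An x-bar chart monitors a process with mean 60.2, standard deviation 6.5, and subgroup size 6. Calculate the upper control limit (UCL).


UCL = 60.2 + 3 * 6.5 / sqrt(6)

68.16


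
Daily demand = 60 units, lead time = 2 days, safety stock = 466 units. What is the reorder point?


Formula: ROP = (Daily Demand * Lead Time) + Safety Stock
Demand during lead time = 60 * 2 = 120 units
ROP = 120 + 466 = 586 units

586 units


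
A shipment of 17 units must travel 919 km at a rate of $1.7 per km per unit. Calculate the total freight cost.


TC = dist * cost * units = 919 * 1.7 * 17 = $26559.10

$26559.10


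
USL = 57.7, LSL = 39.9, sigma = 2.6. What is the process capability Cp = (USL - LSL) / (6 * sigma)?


Cp = (57.7 - 39.9) / (6 * 2.6)

1.14


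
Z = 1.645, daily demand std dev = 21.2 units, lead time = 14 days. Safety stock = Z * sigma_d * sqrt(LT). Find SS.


Formula: SS = z * sigma_d * sqrt(LT)
sqrt(LT) = sqrt(14) = 3.7417
SS = 1.645 * 21.2 * 3.7417
SS = 130.5 units

130.5 units


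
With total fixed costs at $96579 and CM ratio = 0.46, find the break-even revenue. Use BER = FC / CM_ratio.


Formula: BER = Fixed Costs / Contribution Margin Ratio
BER = $96579 / 0.46
BER = $209954.35 (to the nearest cent)

$209954.35


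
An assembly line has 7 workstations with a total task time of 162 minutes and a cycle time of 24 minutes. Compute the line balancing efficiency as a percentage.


Formula: Efficiency = Sum of Task Times / (N_stations * CT) * 100
Total station capacity = 7 stations * 24 min = 168 min
Efficiency = 162 / 168 * 100 = 96.4%

96.4%


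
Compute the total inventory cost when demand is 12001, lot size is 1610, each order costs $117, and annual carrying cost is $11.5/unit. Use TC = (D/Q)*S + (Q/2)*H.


TC = 12001/1610 * 117 + 1610/2 * 11.5

$10129.62


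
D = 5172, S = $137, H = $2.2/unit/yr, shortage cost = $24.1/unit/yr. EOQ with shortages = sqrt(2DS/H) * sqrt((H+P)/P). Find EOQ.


Formula: EOQ* = sqrt(2DS/H) * sqrt((H+P)/P)
Base EOQ = sqrt(2*5172*137/2.2) = 802.59 units
Correction = sqrt((2.2+24.1)/24.1) = 1.04465
EOQ* = 802.59 * 1.04465 = 838.4 units

838.4 units


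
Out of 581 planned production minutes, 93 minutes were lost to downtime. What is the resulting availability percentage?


Formula: Availability = (Planned Time - Downtime) / Planned Time * 100
Uptime = 581 - 93 = 488 min
Availability = 488 / 581 * 100 = 84.0%

84.0%


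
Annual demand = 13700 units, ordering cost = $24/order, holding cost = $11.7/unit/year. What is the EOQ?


Formula: EOQ = sqrt(2 * D * S / H)
Numerator: 2 * 13700 * 24 = 657600
2DS/H = 657600 / 11.7 = 56205.1
EOQ = sqrt(56205.1) = 237.1 units

237.1 units


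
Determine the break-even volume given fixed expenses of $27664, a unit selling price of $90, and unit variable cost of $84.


Formula: BEQ = Fixed Costs / (Price - Variable Cost)
Contribution margin = $90 - $84 = $6/unit
BEQ = ceil($27664 / $6/unit) = ceil(4610.67) = 4611 units

4611 units


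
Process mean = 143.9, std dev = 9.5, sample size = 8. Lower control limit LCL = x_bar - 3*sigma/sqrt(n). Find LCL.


LCL = 143.9 - 3 * 9.5 / sqrt(8)

133.82


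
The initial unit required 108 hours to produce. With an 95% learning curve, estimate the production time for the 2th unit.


Formula: T_n = T_1 * (learning_rate)^(log2(n)) where learning_rate = rate/100
Doublings = log2(2) = 1
T_n = 108 * 0.95^1
T_n = 108 * 0.95 = 102.6 hours

102.6 hours


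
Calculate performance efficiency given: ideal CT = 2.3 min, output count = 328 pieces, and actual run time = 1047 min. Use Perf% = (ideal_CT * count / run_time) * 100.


Formula: Performance = (Ideal CT * Total Count) / Run Time * 100
Ideal output time = 2.3 * 328 = 754.4 min
Performance = 754.4 / 1047 * 100 = 72.1%

72.1%


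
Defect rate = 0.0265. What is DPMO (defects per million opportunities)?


DPMO = defect_rate * 1000000 = 0.0265 * 1000000

26500


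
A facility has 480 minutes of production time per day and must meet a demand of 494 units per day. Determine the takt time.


Formula: Takt Time = Available Production Time / Customer Demand
Takt = 480 min/day / 494 units/day
Takt = 0.97 min/unit

0.97 min/unit


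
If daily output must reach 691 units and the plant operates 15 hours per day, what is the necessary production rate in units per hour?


Formula: Production Rate = Daily Demand / Available Hours
Rate = 691 units/day / 15 hours/day
Rate = 46.1 units/hour

46.1 units/hour


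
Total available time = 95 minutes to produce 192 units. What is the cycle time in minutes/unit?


Formula: CT = Available Time / Number of Units
CT = 95 min / 192 units
CT = 0.49 min/unit

0.49 min/unit


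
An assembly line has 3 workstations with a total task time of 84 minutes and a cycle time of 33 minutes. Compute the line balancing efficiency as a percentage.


Formula: Efficiency = Sum of Task Times / (N_stations * CT) * 100
Total station capacity = 3 stations * 33 min = 99 min
Efficiency = 84 / 99 * 100 = 84.8%

84.8%


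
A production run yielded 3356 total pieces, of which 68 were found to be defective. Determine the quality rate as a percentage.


Formula: Quality Rate = Good Pieces / Total Pieces * 100
Good pieces = 3356 - 68 = 3288
QR = 3288 / 3356 * 100 = 98.0%

98.0%


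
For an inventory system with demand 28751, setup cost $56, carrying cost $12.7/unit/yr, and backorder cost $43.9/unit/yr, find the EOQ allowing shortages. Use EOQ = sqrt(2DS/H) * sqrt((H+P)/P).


Formula: EOQ* = sqrt(2DS/H) * sqrt((H+P)/P)
Base EOQ = sqrt(2*28751*56/12.7) = 503.54 units
Correction = sqrt((12.7+43.9)/43.9) = 1.13547
EOQ* = 503.54 * 1.13547 = 571.8 units

571.8 units


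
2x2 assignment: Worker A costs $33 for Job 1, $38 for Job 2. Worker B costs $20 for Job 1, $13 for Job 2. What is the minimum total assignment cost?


Option 1: A->1 + B->2 = $33 + $13 = $46
Option 2: A->2 + B->1 = $38 + $20 = $58
Min cost = min($46, $58) = $46

$46


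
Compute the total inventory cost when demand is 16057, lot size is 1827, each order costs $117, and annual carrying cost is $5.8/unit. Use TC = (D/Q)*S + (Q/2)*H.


TC = 16057/1827 * 117 + 1827/2 * 5.8

$6326.58


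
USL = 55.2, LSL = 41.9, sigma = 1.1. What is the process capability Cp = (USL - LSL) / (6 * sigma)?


Cp = (55.2 - 41.9) / (6 * 1.1)

2.02


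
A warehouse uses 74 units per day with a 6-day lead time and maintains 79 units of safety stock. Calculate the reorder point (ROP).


Formula: ROP = (Daily Demand * Lead Time) + Safety Stock
Demand during lead time = 74 * 6 = 444 units
ROP = 444 + 79 = 523 units

523 units


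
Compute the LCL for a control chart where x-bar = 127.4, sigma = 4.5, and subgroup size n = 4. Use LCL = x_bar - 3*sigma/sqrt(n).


LCL = 127.4 - 3 * 4.5 / sqrt(4)

120.65


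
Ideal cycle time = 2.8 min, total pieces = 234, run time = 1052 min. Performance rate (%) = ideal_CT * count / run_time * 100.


Formula: Performance = (Ideal CT * Total Count) / Run Time * 100
Ideal output time = 2.8 * 234 = 655.2 min
Performance = 655.2 / 1052 * 100 = 62.3%

62.3%


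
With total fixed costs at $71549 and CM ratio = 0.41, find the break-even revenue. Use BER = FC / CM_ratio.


Formula: BER = Fixed Costs / Contribution Margin Ratio
BER = $71549 / 0.41
BER = $174509.76 (to the nearest cent)

$174509.76


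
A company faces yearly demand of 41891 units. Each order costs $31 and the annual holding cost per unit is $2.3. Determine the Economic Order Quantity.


Formula: EOQ = sqrt(2 * D * S / H)
Numerator: 2 * 41891 * 31 = 2597242
2DS/H = 2597242 / 2.3 = 1129235.7
EOQ = sqrt(1129235.7) = 1062.7 units

1062.7 units


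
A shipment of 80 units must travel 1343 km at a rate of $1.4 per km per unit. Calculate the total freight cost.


TC = dist * cost * units = 1343 * 1.4 * 80 = $150416.00

$150416.00


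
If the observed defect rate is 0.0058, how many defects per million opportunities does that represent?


DPMO = defect_rate * 1000000 = 0.0058 * 1000000

5800


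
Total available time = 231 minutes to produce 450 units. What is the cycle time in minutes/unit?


Formula: CT = Available Time / Number of Units
CT = 231 min / 450 units
CT = 0.51 min/unit

0.51 min/unit


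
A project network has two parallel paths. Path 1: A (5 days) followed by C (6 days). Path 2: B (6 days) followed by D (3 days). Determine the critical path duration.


Path 1 = 5 + 6 = 11 days
Path 2 = 6 + 3 = 9 days
Duration = max(11, 9) = 11 days

11 days


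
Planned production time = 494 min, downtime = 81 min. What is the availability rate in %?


Formula: Availability = (Planned Time - Downtime) / Planned Time * 100
Uptime = 494 - 81 = 413 min
Availability = 413 / 494 * 100 = 83.6%

83.6%


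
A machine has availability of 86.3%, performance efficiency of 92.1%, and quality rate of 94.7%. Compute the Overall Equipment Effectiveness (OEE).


Formula: OEE = Availability * Performance * Quality / 10000
A * P = 86.3% * 92.1% / 100 = 79.48%
OEE = 79.48% * 94.7% / 100 = 75.3%

75.3%


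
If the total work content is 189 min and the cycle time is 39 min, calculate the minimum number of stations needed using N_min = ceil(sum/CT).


Formula: N_min = ceil(Sum of Task Times / Cycle Time)
N_min = ceil(189 min / 39 min) = ceil(4.8462)
N_min = 5 stations

5


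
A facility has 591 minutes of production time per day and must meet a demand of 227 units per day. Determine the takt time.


Formula: Takt Time = Available Production Time / Customer Demand
Takt = 591 min/day / 227 units/day
Takt = 2.6 min/unit

2.6 min/unit


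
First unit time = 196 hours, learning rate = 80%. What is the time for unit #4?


Formula: T_n = T_1 * (learning_rate)^(log2(n)) where learning_rate = rate/100
Doublings = log2(4) = 2
T_n = 196 * 0.8^2
T_n = 196 * 0.64 = 125.4 hours

125.4 hours


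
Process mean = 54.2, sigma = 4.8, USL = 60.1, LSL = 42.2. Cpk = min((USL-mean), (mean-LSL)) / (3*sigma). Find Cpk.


Cpu = (60.1 - 54.2) / (3 * 4.8) = 0.41
Cpl = (54.2 - 42.2) / (3 * 4.8) = 0.83
Cpk = min(0.41, 0.83) = 0.41

0.41


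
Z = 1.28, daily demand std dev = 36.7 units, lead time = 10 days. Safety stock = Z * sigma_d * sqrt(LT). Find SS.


Formula: SS = z * sigma_d * sqrt(LT)
sqrt(LT) = sqrt(10) = 3.1623
SS = 1.28 * 36.7 * 3.1623
SS = 148.6 units

148.6 units


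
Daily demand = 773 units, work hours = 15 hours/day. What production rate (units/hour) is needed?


Formula: Production Rate = Daily Demand / Available Hours
Rate = 773 units/day / 15 hours/day
Rate = 51.5 units/hour

51.5 units/hour


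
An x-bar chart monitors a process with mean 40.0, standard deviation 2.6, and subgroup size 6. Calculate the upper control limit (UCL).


UCL = 40.0 + 3 * 2.6 / sqrt(6)

43.18


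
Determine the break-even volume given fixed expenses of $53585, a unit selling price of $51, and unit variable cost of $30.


Formula: BEQ = Fixed Costs / (Price - Variable Cost)
Contribution margin = $51 - $30 = $21/unit
BEQ = ceil($53585 / $21/unit) = ceil(2551.67) = 2552 units

2552 units


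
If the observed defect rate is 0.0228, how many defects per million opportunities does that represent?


DPMO = defect_rate * 1000000 = 0.0228 * 1000000

22800


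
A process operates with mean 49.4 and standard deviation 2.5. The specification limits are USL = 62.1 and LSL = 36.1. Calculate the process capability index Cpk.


Cpu = (62.1 - 49.4) / (3 * 2.5) = 1.69
Cpl = (49.4 - 36.1) / (3 * 2.5) = 1.77
Cpk = min(1.69, 1.77) = 1.69

1.69


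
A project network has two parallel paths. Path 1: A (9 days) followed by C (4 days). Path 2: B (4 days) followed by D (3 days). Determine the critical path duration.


Path 1 = 9 + 4 = 13 days
Path 2 = 4 + 3 = 7 days
Duration = max(13, 7) = 13 days

13 days


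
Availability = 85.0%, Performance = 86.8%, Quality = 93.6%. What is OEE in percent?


Formula: OEE = Availability * Performance * Quality / 10000
A * P = 85.0% * 86.8% / 100 = 73.78%
OEE = 73.78% * 93.6% / 100 = 69.1%

69.1%


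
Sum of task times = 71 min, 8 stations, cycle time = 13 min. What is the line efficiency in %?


Formula: Efficiency = Sum of Task Times / (N_stations * CT) * 100
Total station capacity = 8 stations * 13 min = 104 min
Efficiency = 71 / 104 * 100 = 68.3%

68.3%


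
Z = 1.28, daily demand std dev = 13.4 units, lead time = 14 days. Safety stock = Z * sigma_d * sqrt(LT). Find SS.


Formula: SS = z * sigma_d * sqrt(LT)
sqrt(LT) = sqrt(14) = 3.7417
SS = 1.28 * 13.4 * 3.7417
SS = 64.2 units

64.2 units


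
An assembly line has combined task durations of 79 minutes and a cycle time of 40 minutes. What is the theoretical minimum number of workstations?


Formula: N_min = ceil(Sum of Task Times / Cycle Time)
N_min = ceil(79 min / 40 min) = ceil(1.975)
N_min = 2 stations

2


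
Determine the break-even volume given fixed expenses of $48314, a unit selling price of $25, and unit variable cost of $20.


Formula: BEQ = Fixed Costs / (Price - Variable Cost)
Contribution margin = $25 - $20 = $5/unit
BEQ = ceil($48314 / $5/unit) = ceil(9662.8) = 9663 units

9663 units


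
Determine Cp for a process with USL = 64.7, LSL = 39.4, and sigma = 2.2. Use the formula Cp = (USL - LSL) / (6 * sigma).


Cp = (64.7 - 39.4) / (6 * 2.2)

1.92


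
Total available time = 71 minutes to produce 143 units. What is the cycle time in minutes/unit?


Formula: CT = Available Time / Number of Units
CT = 71 min / 143 units
CT = 0.5 min/unit

0.5 min/unit


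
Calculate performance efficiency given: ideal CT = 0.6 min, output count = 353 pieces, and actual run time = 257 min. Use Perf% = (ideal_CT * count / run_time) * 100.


Formula: Performance = (Ideal CT * Total Count) / Run Time * 100
Ideal output time = 0.6 * 353 = 211.8 min
Performance = 211.8 / 257 * 100 = 82.4%

82.4%


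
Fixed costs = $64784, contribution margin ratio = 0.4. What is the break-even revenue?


Formula: BER = Fixed Costs / Contribution Margin Ratio
BER = $64784 / 0.4
BER = $161960.00 (to the nearest cent)

$161960.00


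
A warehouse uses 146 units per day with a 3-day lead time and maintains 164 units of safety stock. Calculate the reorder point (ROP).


Formula: ROP = (Daily Demand * Lead Time) + Safety Stock
Demand during lead time = 146 * 3 = 438 units
ROP = 438 + 164 = 602 units

602 units


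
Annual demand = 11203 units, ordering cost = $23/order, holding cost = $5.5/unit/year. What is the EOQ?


Formula: EOQ = sqrt(2 * D * S / H)
Numerator: 2 * 11203 * 23 = 515338
2DS/H = 515338 / 5.5 = 93697.8
EOQ = sqrt(93697.8) = 306.1 units

306.1 units


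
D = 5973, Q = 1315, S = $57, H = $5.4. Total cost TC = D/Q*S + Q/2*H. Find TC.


TC = 5973/1315 * 57 + 1315/2 * 5.4

$3809.41


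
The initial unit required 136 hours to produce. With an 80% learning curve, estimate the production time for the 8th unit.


Formula: T_n = T_1 * (learning_rate)^(log2(n)) where learning_rate = rate/100
Doublings = log2(8) = 3
T_n = 136 * 0.8^3
T_n = 136 * 0.512 = 69.6 hours

69.6 hours


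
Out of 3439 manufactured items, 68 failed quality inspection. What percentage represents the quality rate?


Formula: Quality Rate = Good Pieces / Total Pieces * 100
Good pieces = 3439 - 68 = 3371
QR = 3371 / 3439 * 100 = 98.0%

98.0%


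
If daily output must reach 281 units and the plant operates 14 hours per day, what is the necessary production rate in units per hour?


Formula: Production Rate = Daily Demand / Available Hours
Rate = 281 units/day / 14 hours/day
Rate = 20.1 units/hour

20.1 units/hour


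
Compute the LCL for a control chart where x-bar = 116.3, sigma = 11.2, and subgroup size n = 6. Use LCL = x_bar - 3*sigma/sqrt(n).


LCL = 116.3 - 3 * 11.2 / sqrt(6)

102.58


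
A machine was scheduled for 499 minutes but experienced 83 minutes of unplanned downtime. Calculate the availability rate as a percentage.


Formula: Availability = (Planned Time - Downtime) / Planned Time * 100
Uptime = 499 - 83 = 416 min
Availability = 416 / 499 * 100 = 83.4%

83.4%


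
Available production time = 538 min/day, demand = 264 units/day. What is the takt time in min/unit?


Formula: Takt Time = Available Production Time / Customer Demand
Takt = 538 min/day / 264 units/day
Takt = 2.04 min/unit

2.04 min/unit


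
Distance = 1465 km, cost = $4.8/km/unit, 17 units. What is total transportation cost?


TC = dist * cost * units = 1465 * 4.8 * 17 = $119544.00

$119544.00


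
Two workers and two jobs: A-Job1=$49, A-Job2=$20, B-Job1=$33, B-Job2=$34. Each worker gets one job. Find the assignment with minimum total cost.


Option 1: A->1 + B->2 = $49 + $34 = $83
Option 2: A->2 + B->1 = $20 + $33 = $53
Min cost = min($83, $53) = $53

$53


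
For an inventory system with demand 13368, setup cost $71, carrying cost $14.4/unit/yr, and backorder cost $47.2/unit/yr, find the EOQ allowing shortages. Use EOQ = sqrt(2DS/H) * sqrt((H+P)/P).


Formula: EOQ* = sqrt(2DS/H) * sqrt((H+P)/P)
Base EOQ = sqrt(2*13368*71/14.4) = 363.07 units
Correction = sqrt((14.4+47.2)/47.2) = 1.1424
EOQ* = 363.07 * 1.1424 = 414.8 units

414.8 units


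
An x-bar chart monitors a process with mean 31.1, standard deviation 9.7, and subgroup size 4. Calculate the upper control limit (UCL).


UCL = 31.1 + 3 * 9.7 / sqrt(4)

45.65


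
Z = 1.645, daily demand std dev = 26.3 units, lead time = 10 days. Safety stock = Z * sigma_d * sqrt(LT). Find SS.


Formula: SS = z * sigma_d * sqrt(LT)
sqrt(LT) = sqrt(10) = 3.1623
SS = 1.645 * 26.3 * 3.1623
SS = 136.8 units

136.8 units


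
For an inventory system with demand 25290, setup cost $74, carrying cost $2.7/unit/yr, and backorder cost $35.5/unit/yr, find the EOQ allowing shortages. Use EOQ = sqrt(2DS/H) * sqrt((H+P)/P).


Formula: EOQ* = sqrt(2DS/H) * sqrt((H+P)/P)
Base EOQ = sqrt(2*25290*74/2.7) = 1177.4 units
Correction = sqrt((2.7+35.5)/35.5) = 1.03733
EOQ* = 1177.4 * 1.03733 = 1221.4 units

1221.4 units


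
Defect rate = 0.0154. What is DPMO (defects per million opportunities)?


DPMO = defect_rate * 1000000 = 0.0154 * 1000000

15400


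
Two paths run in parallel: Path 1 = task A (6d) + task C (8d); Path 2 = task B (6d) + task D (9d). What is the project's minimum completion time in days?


Path 1 = 6 + 8 = 14 days
Path 2 = 6 + 9 = 15 days
Duration = max(14, 15) = 15 days

15 days


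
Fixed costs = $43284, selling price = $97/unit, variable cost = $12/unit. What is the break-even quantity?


Formula: BEQ = Fixed Costs / (Price - Variable Cost)
Contribution margin = $97 - $12 = $85/unit
BEQ = ceil($43284 / $85/unit) = ceil(509.22) = 510 units

510 units


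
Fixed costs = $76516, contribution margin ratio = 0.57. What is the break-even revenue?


Formula: BER = Fixed Costs / Contribution Margin Ratio
BER = $76516 / 0.57
BER = $134238.60 (to the nearest cent)

$134238.60


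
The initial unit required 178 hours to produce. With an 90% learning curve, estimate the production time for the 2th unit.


Formula: T_n = T_1 * (learning_rate)^(log2(n)) where learning_rate = rate/100
Doublings = log2(2) = 1
T_n = 178 * 0.9^1
T_n = 178 * 0.9 = 160.2 hours

160.2 hours


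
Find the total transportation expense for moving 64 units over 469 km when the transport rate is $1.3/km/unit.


TC = dist * cost * units = 469 * 1.3 * 64 = $39020.80

$39020.80


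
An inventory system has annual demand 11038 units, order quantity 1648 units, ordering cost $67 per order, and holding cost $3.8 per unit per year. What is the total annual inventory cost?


TC = 11038/1648 * 67 + 1648/2 * 3.8

$3579.95


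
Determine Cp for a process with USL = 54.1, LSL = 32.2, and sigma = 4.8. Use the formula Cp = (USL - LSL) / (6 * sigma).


Cp = (54.1 - 32.2) / (6 * 4.8)

0.76


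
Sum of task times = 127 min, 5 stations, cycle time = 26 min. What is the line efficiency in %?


Formula: Efficiency = Sum of Task Times / (N_stations * CT) * 100
Total station capacity = 5 stations * 26 min = 130 min
Efficiency = 127 / 130 * 100 = 97.7%

97.7%


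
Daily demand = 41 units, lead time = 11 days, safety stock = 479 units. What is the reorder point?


Formula: ROP = (Daily Demand * Lead Time) + Safety Stock
Demand during lead time = 41 * 11 = 451 units
ROP = 451 + 479 = 930 units

930 units


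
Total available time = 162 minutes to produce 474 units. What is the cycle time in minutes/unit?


Formula: CT = Available Time / Number of Units
CT = 162 min / 474 units
CT = 0.34 min/unit

0.34 min/unit


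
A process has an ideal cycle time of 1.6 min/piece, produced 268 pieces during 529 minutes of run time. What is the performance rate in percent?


Formula: Performance = (Ideal CT * Total Count) / Run Time * 100
Ideal output time = 1.6 * 268 = 428.8 min
Performance = 428.8 / 529 * 100 = 81.1%

81.1%


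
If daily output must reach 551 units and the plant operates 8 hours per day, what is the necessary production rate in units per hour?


Formula: Production Rate = Daily Demand / Available Hours
Rate = 551 units/day / 8 hours/day
Rate = 68.9 units/hour

68.9 units/hour


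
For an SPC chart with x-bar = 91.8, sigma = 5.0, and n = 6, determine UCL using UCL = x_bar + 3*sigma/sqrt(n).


UCL = 91.8 + 3 * 5.0 / sqrt(6)

97.92


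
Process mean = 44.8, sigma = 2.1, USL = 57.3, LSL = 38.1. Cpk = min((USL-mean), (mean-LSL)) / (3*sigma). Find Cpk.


Cpu = (57.3 - 44.8) / (3 * 2.1) = 1.98
Cpl = (44.8 - 38.1) / (3 * 2.1) = 1.06
Cpk = min(1.98, 1.06) = 1.06

1.06


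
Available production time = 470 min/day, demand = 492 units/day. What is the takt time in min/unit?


Formula: Takt Time = Available Production Time / Customer Demand
Takt = 470 min/day / 492 units/day
Takt = 0.96 min/unit

0.96 min/unit


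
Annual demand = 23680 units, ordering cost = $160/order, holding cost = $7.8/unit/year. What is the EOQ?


Formula: EOQ = sqrt(2 * D * S / H)
Numerator: 2 * 23680 * 160 = 7577600
2DS/H = 7577600 / 7.8 = 971487.2
EOQ = sqrt(971487.2) = 985.6 units

985.6 units


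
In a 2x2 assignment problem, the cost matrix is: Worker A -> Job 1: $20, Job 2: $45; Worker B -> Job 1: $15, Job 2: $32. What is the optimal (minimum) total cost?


Option 1: A->1 + B->2 = $20 + $32 = $52
Option 2: A->2 + B->1 = $45 + $15 = $60
Min cost = min($52, $60) = $52

$52


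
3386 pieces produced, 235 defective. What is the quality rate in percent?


Formula: Quality Rate = Good Pieces / Total Pieces * 100
Good pieces = 3386 - 235 = 3151
QR = 3151 / 3386 * 100 = 93.1%

93.1%


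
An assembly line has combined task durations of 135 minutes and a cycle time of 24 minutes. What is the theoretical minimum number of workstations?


Formula: N_min = ceil(Sum of Task Times / Cycle Time)
N_min = ceil(135 min / 24 min) = ceil(5.625)
N_min = 6 stations

6


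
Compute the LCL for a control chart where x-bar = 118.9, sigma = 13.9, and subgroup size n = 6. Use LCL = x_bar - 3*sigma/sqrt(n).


LCL = 118.9 - 3 * 13.9 / sqrt(6)

101.88


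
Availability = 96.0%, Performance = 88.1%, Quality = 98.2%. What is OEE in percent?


Formula: OEE = Availability * Performance * Quality / 10000
A * P = 96.0% * 88.1% / 100 = 84.58%
OEE = 84.58% * 98.2% / 100 = 83.1%

83.1%


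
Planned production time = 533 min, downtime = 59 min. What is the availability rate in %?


Formula: Availability = (Planned Time - Downtime) / Planned Time * 100
Uptime = 533 - 59 = 474 min
Availability = 474 / 533 * 100 = 88.9%

88.9%


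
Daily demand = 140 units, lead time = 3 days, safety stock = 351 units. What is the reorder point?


Formula: ROP = (Daily Demand * Lead Time) + Safety Stock
Demand during lead time = 140 * 3 = 420 units
ROP = 420 + 351 = 771 units

771 units


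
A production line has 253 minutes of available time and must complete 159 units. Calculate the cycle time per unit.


Formula: CT = Available Time / Number of Units
CT = 253 min / 159 units
CT = 1.59 min/unit

1.59 min/unit


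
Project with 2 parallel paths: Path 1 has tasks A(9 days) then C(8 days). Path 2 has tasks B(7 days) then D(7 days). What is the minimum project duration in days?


Path 1 = 9 + 8 = 17 days
Path 2 = 7 + 7 = 14 days
Duration = max(17, 14) = 17 days

17 days


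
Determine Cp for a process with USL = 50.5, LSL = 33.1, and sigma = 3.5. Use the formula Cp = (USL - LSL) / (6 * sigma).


Cp = (50.5 - 33.1) / (6 * 3.5)

0.83


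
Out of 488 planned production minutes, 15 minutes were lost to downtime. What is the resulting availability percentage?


Formula: Availability = (Planned Time - Downtime) / Planned Time * 100
Uptime = 488 - 15 = 473 min
Availability = 473 / 488 * 100 = 96.9%

96.9%


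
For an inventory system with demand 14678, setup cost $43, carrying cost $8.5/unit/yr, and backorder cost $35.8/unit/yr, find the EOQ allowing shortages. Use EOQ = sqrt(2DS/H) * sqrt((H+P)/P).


Formula: EOQ* = sqrt(2DS/H) * sqrt((H+P)/P)
Base EOQ = sqrt(2*14678*43/8.5) = 385.37 units
Correction = sqrt((8.5+35.8)/35.8) = 1.1124
EOQ* = 385.37 * 1.1124 = 428.7 units

428.7 units
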